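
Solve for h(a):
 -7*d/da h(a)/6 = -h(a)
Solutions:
 h(a) = C1*exp(6*a/7)


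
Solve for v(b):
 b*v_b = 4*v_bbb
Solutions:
 v(b) = C1 + Integral(C2*airyai(2^(1/3)*b/2) + C3*airybi(2^(1/3)*b/2), b)


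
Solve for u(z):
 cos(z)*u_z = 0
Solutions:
 u(z) = C1


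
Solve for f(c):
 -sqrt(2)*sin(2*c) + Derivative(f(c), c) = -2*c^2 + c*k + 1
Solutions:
 f(c) = C1 - 2*c^3/3 + c^2*k/2 + c - sqrt(2)*cos(2*c)/2


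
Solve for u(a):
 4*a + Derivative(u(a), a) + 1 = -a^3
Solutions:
 u(a) = C1 - a^4/4 - 2*a^2 - a


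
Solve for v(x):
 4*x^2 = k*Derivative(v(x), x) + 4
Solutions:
 v(x) = C1 + 4*x^3/(3*k) - 4*x/k


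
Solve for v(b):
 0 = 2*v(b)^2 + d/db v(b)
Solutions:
 v(b) = 1/(C1 + 2*b)


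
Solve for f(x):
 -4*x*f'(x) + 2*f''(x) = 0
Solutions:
 f(x) = C1 + C2*erfi(x)


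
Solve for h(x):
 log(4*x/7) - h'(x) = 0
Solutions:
 h(x) = C1 + x*log(x) - x + x*log(4/7)


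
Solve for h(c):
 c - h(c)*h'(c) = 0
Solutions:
 h(c) = -sqrt(C1 + c^2)
 h(c) = sqrt(C1 + c^2)


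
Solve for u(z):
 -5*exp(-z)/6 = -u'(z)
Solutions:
 u(z) = C1 - 5*exp(-z)/6


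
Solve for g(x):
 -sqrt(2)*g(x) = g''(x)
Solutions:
 g(x) = C1*sin(2^(1/4)*x) + C2*cos(2^(1/4)*x)


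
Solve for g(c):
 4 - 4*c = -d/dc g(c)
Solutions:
 g(c) = C1 + 2*c^2 - 4*c


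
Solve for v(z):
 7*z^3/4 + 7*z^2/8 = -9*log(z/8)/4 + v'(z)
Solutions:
 v(z) = C1 + 7*z^4/16 + 7*z^3/24 + 9*z*log(z)/4 - 27*z*log(2)/4 - 9*z/4


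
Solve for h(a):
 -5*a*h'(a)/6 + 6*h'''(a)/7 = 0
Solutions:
 h(a) = C1 + Integral(C2*airyai(210^(1/3)*a/6) + C3*airybi(210^(1/3)*a/6), a)


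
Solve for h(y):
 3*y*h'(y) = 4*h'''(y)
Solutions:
 h(y) = C1 + Integral(C2*airyai(6^(1/3)*y/2) + C3*airybi(6^(1/3)*y/2), y)


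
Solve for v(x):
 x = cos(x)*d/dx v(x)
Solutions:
 v(x) = C1 + Integral(x/cos(x), x)


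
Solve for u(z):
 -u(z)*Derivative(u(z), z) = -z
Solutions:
 u(z) = -sqrt(C1 + z^2)
 u(z) = sqrt(C1 + z^2)


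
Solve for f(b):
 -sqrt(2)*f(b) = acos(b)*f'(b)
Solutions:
 f(b) = C1*exp(-sqrt(2)*Integral(1/acos(b), b))


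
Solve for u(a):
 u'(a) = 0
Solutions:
 u(a) = C1


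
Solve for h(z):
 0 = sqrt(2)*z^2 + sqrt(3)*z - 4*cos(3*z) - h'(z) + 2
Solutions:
 h(z) = C1 + sqrt(2)*z^3/3 + sqrt(3)*z^2/2 + 2*z - 4*sin(3*z)/3


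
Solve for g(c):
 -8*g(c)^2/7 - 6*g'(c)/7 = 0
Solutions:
 g(c) = 3/(C1 + 4*c)


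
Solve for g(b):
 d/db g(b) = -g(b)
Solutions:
 g(b) = C1*exp(-b)


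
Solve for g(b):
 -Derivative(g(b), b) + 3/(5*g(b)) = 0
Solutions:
 g(b) = -sqrt(C1 + 30*b)/5
 g(b) = sqrt(C1 + 30*b)/5


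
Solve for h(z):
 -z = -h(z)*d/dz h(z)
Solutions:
 h(z) = -sqrt(C1 + z^2)
 h(z) = sqrt(C1 + z^2)


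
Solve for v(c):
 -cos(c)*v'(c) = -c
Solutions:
 v(c) = C1 + Integral(c/cos(c), c)


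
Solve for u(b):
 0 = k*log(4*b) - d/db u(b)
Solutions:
 u(b) = C1 + b*k*log(b) - b*k + b*k*log(4)


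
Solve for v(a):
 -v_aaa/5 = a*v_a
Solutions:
 v(a) = C1 + Integral(C2*airyai(-5^(1/3)*a) + C3*airybi(-5^(1/3)*a), a)


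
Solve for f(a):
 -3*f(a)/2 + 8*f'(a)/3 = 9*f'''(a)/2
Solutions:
 f(a) = C1*exp(2^(1/3)*a*(32/(sqrt(42665) + 243)^(1/3) + 2^(1/3)*(sqrt(42665) + 243)^(1/3))/36)*sin(2^(1/3)*sqrt(3)*a*(-2^(1/3)*(sqrt(42665) + 243)^(1/3) + 32/(sqrt(42665) + 243)^(1/3))/36) + C2*exp(2^(1/3)*a*(32/(sqrt(42665) + 243)^(1/3) + 2^(1/3)*(sqrt(42665) + 243)^(1/3))/36)*cos(2^(1/3)*sqrt(3)*a*(-2^(1/3)*(sqrt(42665) + 243)^(1/3) + 32/(sqrt(42665) + 243)^(1/3))/36) + C3*exp(-2^(1/3)*a*(32/(sqrt(42665) + 243)^(1/3) + 2^(1/3)*(sqrt(42665) + 243)^(1/3))/18)


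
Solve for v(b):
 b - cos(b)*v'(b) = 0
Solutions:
 v(b) = C1 + Integral(b/cos(b), b)


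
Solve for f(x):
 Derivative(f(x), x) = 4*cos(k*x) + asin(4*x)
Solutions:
 f(x) = C1 + x*asin(4*x) + sqrt(1 - 16*x^2)/4 + 4*Piecewise((sin(k*x)/k, Ne(k, 0)), (x, True))


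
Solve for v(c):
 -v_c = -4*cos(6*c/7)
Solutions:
 v(c) = C1 + 14*sin(6*c/7)/3


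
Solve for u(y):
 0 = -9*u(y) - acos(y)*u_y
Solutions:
 u(y) = C1*exp(-9*Integral(1/acos(y), y))


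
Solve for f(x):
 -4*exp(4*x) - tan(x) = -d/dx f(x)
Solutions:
 f(x) = C1 + exp(4*x) - log(cos(x))


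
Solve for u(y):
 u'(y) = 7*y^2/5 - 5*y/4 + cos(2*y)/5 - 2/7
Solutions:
 u(y) = C1 + 7*y^3/15 - 5*y^2/8 - 2*y/7 + sin(2*y)/10


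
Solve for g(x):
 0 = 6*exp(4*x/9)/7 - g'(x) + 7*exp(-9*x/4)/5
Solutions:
 g(x) = C1 + 27*exp(4*x/9)/14 - 28*exp(-9*x/4)/45


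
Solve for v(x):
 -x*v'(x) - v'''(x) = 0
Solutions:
 v(x) = C1 + Integral(C2*airyai(-x) + C3*airybi(-x), x)


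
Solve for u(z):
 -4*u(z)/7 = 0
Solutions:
 u(z) = 0


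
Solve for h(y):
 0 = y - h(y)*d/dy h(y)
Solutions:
 h(y) = -sqrt(C1 + y^2)
 h(y) = sqrt(C1 + y^2)


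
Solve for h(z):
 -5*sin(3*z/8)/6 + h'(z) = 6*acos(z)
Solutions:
 h(z) = C1 + 6*z*acos(z) - 6*sqrt(1 - z^2) - 20*cos(3*z/8)/9


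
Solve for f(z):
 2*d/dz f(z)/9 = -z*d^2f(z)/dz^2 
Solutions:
 f(z) = C1 + C2*z^(7/9)


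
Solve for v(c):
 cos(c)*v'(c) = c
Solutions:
 v(c) = C1 + Integral(c/cos(c), c)


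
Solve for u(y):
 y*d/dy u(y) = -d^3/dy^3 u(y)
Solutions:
 u(y) = C1 + Integral(C2*airyai(-y) + C3*airybi(-y), y)


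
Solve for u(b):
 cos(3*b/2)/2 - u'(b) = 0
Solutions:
 u(b) = C1 + sin(3*b/2)/3


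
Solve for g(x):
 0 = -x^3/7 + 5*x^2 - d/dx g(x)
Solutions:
 g(x) = C1 - x^4/28 + 5*x^3/3


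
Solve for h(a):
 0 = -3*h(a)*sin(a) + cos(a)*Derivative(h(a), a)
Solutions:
 h(a) = C1/cos(a)^3


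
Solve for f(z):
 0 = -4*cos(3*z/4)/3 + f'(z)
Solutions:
 f(z) = C1 + 16*sin(3*z/4)/9


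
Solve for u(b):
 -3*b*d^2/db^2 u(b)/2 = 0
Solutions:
 u(b) = C1 + C2*b


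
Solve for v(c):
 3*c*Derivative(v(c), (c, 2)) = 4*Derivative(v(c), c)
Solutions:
 v(c) = C1 + C2*c^(7/3)


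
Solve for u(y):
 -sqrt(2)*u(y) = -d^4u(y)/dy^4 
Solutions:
 u(y) = C1*exp(-2^(1/8)*y) + C2*exp(2^(1/8)*y) + C3*sin(2^(1/8)*y) + C4*cos(2^(1/8)*y)


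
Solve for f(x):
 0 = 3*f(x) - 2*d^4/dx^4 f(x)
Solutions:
 f(x) = C1*exp(-2^(3/4)*3^(1/4)*x/2) + C2*exp(2^(3/4)*3^(1/4)*x/2) + C3*sin(2^(3/4)*3^(1/4)*x/2) + C4*cos(2^(3/4)*3^(1/4)*x/2)


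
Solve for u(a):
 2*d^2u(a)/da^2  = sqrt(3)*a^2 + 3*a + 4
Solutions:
 u(a) = C1 + C2*a + sqrt(3)*a^4/24 + a^3/4 + a^2


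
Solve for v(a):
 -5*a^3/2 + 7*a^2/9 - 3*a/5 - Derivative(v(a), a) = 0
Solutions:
 v(a) = C1 - 5*a^4/8 + 7*a^3/27 - 3*a^2/10


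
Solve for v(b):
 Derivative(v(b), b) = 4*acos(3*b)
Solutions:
 v(b) = C1 + 4*b*acos(3*b) - 4*sqrt(1 - 9*b^2)/3


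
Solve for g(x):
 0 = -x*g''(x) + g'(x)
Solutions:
 g(x) = C1 + C2*x^2


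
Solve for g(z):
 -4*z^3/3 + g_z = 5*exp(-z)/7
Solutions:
 g(z) = C1 + z^4/3 - 5*exp(-z)/7


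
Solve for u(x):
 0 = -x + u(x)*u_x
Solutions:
 u(x) = -sqrt(C1 + x^2)
 u(x) = sqrt(C1 + x^2)


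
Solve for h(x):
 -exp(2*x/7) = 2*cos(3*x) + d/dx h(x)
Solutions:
 h(x) = C1 - 7*exp(2*x/7)/2 - 2*sin(3*x)/3


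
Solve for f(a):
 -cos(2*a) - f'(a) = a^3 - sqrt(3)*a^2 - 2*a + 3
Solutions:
 f(a) = C1 - a^4/4 + sqrt(3)*a^3/3 + a^2 - 3*a - sin(2*a)/2


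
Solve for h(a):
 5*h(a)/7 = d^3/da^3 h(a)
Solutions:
 h(a) = C3*exp(5^(1/3)*7^(2/3)*a/7) + (C1*sin(sqrt(3)*5^(1/3)*7^(2/3)*a/14) + C2*cos(sqrt(3)*5^(1/3)*7^(2/3)*a/14))*exp(-5^(1/3)*7^(2/3)*a/14)


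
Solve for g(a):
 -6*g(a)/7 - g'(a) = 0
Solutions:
 g(a) = C1*exp(-6*a/7)


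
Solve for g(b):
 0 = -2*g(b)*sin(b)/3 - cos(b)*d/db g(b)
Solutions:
 g(b) = C1*cos(b)^(2/3)


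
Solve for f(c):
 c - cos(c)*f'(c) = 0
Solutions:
 f(c) = C1 + Integral(c/cos(c), c)


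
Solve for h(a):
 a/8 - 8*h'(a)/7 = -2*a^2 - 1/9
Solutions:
 h(a) = C1 + 7*a^3/12 + 7*a^2/128 + 7*a/72


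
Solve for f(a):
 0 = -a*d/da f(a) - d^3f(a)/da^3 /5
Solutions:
 f(a) = C1 + Integral(C2*airyai(-5^(1/3)*a) + C3*airybi(-5^(1/3)*a), a)


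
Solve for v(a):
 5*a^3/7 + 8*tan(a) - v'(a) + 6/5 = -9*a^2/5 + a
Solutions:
 v(a) = C1 + 5*a^4/28 + 3*a^3/5 - a^2/2 + 6*a/5 - 8*log(cos(a))


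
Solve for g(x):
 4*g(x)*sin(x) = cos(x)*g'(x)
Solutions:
 g(x) = C1/cos(x)^4


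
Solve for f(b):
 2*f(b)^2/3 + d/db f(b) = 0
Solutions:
 f(b) = 3/(C1 + 2*b)


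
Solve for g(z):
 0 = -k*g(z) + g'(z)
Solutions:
 g(z) = C1*exp(k*z)


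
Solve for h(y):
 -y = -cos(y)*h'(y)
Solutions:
 h(y) = C1 + Integral(y/cos(y), y)


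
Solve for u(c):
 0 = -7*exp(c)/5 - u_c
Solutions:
 u(c) = C1 - 7*exp(c)/5


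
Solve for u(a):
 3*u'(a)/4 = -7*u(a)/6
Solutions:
 u(a) = C1*exp(-14*a/9)


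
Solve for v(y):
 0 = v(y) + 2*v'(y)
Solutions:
 v(y) = C1*exp(-y/2)


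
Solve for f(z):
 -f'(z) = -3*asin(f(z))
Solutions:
 Integral(1/asin(_y), (_y, f(z))) = C1 + 3*z


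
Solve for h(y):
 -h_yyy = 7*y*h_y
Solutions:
 h(y) = C1 + Integral(C2*airyai(-7^(1/3)*y) + C3*airybi(-7^(1/3)*y), y)


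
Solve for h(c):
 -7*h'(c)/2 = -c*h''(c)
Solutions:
 h(c) = C1 + C2*c^(9/2)


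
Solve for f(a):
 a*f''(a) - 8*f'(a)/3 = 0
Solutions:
 f(a) = C1 + C2*a^(11/3)


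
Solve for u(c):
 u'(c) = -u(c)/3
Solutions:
 u(c) = C1*exp(-c/3)


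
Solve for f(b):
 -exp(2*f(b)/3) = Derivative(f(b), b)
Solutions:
 f(b) = 3*log(-sqrt(-1/(C1 - b))) - 3*log(2) + 3*log(6)/2
 f(b) = 3*log(-1/(C1 - b))/2 - 3*log(2) + 3*log(6)/2


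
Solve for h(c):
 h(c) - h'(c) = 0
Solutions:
 h(c) = C1*exp(c)


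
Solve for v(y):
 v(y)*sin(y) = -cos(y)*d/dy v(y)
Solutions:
 v(y) = C1*cos(y)


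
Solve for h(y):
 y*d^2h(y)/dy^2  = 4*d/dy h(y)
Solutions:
 h(y) = C1 + C2*y^5


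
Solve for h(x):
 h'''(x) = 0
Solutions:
 h(x) = C1 + C2*x + C3*x^2


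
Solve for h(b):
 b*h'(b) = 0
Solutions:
 h(b) = C1


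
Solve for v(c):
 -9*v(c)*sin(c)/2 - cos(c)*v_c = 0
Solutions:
 v(c) = C1*cos(c)^(9/2)


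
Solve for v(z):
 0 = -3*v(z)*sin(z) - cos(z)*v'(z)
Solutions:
 v(z) = C1*cos(z)^3


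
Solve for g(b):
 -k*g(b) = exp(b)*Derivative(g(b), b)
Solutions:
 g(b) = C1*exp(k*exp(-b))


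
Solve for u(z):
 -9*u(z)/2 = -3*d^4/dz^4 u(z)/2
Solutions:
 u(z) = C1*exp(-3^(1/4)*z) + C2*exp(3^(1/4)*z) + C3*sin(3^(1/4)*z) + C4*cos(3^(1/4)*z)


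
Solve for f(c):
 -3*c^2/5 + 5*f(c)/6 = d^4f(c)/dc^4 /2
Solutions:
 f(c) = C1*exp(-3^(3/4)*5^(1/4)*c/3) + C2*exp(3^(3/4)*5^(1/4)*c/3) + C3*sin(3^(3/4)*5^(1/4)*c/3) + C4*cos(3^(3/4)*5^(1/4)*c/3) + 18*c^2/25


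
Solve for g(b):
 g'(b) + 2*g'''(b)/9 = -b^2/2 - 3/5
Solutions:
 g(b) = C1 + C2*sin(3*sqrt(2)*b/2) + C3*cos(3*sqrt(2)*b/2) - b^3/6 - 17*b/45


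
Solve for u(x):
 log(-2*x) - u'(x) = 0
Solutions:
 u(x) = C1 + x*log(-x) + x*(-1 + log(2))


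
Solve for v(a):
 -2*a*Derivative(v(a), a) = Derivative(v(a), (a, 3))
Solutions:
 v(a) = C1 + Integral(C2*airyai(-2^(1/3)*a) + C3*airybi(-2^(1/3)*a), a)


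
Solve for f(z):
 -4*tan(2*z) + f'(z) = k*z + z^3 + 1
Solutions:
 f(z) = C1 + k*z^2/2 + z^4/4 + z - 2*log(cos(2*z))


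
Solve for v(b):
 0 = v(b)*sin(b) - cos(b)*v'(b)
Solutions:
 v(b) = C1/cos(b)


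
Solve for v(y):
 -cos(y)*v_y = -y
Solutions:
 v(y) = C1 + Integral(y/cos(y), y)


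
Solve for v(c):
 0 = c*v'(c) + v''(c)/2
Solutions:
 v(c) = C1 + C2*erf(c)


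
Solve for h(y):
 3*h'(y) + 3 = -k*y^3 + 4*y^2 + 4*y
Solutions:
 h(y) = C1 - k*y^4/12 + 4*y^3/9 + 2*y^2/3 - y


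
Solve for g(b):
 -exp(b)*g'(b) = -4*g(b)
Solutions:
 g(b) = C1*exp(-4*exp(-b))


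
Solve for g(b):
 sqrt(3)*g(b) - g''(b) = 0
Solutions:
 g(b) = C1*exp(-3^(1/4)*b) + C2*exp(3^(1/4)*b)


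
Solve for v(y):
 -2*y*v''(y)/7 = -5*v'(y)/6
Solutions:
 v(y) = C1 + C2*y^(47/12)


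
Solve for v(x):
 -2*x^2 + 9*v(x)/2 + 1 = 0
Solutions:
 v(x) = 4*x^2/9 - 2/9


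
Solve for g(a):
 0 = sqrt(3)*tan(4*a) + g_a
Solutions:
 g(a) = C1 + sqrt(3)*log(cos(4*a))/4


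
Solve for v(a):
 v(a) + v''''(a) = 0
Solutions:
 v(a) = (C1*sin(sqrt(2)*a/2) + C2*cos(sqrt(2)*a/2))*exp(-sqrt(2)*a/2) + (C3*sin(sqrt(2)*a/2) + C4*cos(sqrt(2)*a/2))*exp(sqrt(2)*a/2)


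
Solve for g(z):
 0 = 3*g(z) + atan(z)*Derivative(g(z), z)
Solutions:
 g(z) = C1*exp(-3*Integral(1/atan(z), z))


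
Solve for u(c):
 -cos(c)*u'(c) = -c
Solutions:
 u(c) = C1 + Integral(c/cos(c), c)


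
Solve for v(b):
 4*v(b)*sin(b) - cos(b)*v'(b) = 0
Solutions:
 v(b) = C1/cos(b)^4


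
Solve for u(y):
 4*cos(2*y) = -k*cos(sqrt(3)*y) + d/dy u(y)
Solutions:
 u(y) = C1 + sqrt(3)*k*sin(sqrt(3)*y)/3 + 2*sin(2*y)


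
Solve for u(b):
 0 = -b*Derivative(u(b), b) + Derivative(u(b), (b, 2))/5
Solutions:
 u(b) = C1 + C2*erfi(sqrt(10)*b/2)


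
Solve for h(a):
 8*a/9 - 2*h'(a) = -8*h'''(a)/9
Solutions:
 h(a) = C1 + C2*exp(-3*a/2) + C3*exp(3*a/2) + 2*a^2/9


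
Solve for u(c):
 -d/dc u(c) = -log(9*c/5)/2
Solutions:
 u(c) = C1 + c*log(c)/2 - c*log(5)/2 - c/2 + c*log(3)


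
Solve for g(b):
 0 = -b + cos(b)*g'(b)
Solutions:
 g(b) = C1 + Integral(b/cos(b), b)


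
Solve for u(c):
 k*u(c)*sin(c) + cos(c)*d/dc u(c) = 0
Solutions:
 u(c) = C1*exp(k*log(cos(c)))


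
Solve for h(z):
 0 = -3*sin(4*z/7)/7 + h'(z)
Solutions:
 h(z) = C1 - 3*cos(4*z/7)/4


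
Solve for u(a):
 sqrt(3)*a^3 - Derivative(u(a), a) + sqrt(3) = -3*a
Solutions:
 u(a) = C1 + sqrt(3)*a^4/4 + 3*a^2/2 + sqrt(3)*a


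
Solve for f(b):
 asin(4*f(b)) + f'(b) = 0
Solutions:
 Integral(1/asin(4*_y), (_y, f(b))) = C1 - b


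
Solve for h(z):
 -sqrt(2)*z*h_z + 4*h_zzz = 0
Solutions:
 h(z) = C1 + Integral(C2*airyai(sqrt(2)*z/2) + C3*airybi(sqrt(2)*z/2), z)


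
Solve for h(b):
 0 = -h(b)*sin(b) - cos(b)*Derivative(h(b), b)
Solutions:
 h(b) = C1*cos(b)


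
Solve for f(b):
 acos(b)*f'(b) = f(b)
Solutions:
 f(b) = C1*exp(Integral(1/acos(b), b))


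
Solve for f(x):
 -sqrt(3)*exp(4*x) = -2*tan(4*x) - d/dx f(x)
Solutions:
 f(x) = C1 + sqrt(3)*exp(4*x)/4 + log(cos(4*x))/2


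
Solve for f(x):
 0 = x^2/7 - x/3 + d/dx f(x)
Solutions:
 f(x) = C1 - x^3/21 + x^2/6


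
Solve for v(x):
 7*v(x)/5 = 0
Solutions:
 v(x) = 0


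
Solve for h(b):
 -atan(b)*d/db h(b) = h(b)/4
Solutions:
 h(b) = C1*exp(-Integral(1/atan(b), b)/4)


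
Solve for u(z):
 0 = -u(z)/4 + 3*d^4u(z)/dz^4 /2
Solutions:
 u(z) = C1*exp(-6^(3/4)*z/6) + C2*exp(6^(3/4)*z/6) + C3*sin(6^(3/4)*z/6) + C4*cos(6^(3/4)*z/6)


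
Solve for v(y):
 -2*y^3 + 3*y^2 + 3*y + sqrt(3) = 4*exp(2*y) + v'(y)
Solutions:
 v(y) = C1 - y^4/2 + y^3 + 3*y^2/2 + sqrt(3)*y - 2*exp(2*y)


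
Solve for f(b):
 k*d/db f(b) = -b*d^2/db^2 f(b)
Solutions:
 f(b) = C1 + b^(1 - re(k))*(C2*sin(log(b)*Abs(im(k))) + C3*cos(log(b)*im(k)))


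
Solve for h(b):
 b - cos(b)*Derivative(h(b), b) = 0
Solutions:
 h(b) = C1 + Integral(b/cos(b), b)


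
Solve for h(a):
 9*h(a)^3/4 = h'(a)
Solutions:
 h(a) = -sqrt(2)*sqrt(-1/(C1 + 9*a))
 h(a) = sqrt(2)*sqrt(-1/(C1 + 9*a))


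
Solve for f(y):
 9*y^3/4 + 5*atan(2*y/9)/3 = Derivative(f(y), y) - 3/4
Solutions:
 f(y) = C1 + 9*y^4/16 + 5*y*atan(2*y/9)/3 + 3*y/4 - 15*log(4*y^2 + 81)/4


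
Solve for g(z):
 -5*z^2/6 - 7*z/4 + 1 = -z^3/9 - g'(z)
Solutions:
 g(z) = C1 - z^4/36 + 5*z^3/18 + 7*z^2/8 - z


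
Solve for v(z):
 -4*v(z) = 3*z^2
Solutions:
 v(z) = -3*z^2/4


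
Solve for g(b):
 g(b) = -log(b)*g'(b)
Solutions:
 g(b) = C1*exp(-li(b))


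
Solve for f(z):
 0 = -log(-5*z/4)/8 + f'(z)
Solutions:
 f(z) = C1 + z*log(-z)/8 + z*(-2*log(2) - 1 + log(5))/8


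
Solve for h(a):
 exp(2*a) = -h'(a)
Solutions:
 h(a) = C1 - exp(2*a)/2


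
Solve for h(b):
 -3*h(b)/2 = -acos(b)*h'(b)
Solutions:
 h(b) = C1*exp(3*Integral(1/acos(b), b)/2)


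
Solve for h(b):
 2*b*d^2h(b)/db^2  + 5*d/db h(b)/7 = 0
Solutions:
 h(b) = C1 + C2*b^(9/14)


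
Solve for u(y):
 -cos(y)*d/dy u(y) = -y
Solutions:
 u(y) = C1 + Integral(y/cos(y), y)


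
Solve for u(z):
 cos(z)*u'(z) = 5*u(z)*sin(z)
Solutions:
 u(z) = C1/cos(z)^5


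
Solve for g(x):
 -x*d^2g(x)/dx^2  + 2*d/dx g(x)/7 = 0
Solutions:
 g(x) = C1 + C2*x^(9/7)


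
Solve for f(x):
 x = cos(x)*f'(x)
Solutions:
 f(x) = C1 + Integral(x/cos(x), x)


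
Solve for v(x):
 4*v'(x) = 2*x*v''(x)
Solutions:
 v(x) = C1 + C2*x^3


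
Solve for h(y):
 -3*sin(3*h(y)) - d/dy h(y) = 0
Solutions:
 h(y) = -acos((-C1 - exp(18*y))/(C1 - exp(18*y)))/3 + 2*pi/3
 h(y) = acos((-C1 - exp(18*y))/(C1 - exp(18*y)))/3


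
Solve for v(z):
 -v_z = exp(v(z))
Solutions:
 v(z) = log(1/(C1 + z))


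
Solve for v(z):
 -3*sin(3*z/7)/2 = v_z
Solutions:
 v(z) = C1 + 7*cos(3*z/7)/2


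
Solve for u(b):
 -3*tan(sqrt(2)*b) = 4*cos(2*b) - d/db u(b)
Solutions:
 u(b) = C1 - 3*sqrt(2)*log(cos(sqrt(2)*b))/2 + 2*sin(2*b)


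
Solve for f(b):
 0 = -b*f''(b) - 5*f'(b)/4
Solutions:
 f(b) = C1 + C2/b^(1/4)


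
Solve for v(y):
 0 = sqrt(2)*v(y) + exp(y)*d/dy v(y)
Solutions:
 v(y) = C1*exp(sqrt(2)*exp(-y))


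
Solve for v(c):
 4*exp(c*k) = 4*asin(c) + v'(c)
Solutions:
 v(c) = C1 - 4*c*asin(c) - 4*sqrt(1 - c^2) + 4*Piecewise((exp(c*k)/k, Ne(k, 0)), (c, True))


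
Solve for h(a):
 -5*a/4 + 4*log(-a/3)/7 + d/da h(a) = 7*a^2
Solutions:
 h(a) = C1 + 7*a^3/3 + 5*a^2/8 - 4*a*log(-a)/7 + 4*a*(1 + log(3))/7


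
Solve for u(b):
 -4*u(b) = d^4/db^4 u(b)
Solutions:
 u(b) = (C1*sin(b) + C2*cos(b))*exp(-b) + (C3*sin(b) + C4*cos(b))*exp(b)


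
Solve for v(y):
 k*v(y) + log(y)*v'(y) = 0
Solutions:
 v(y) = C1*exp(-k*li(y))


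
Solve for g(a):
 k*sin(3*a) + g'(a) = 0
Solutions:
 g(a) = C1 + k*cos(3*a)/3


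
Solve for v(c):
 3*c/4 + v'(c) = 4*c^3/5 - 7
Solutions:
 v(c) = C1 + c^4/5 - 3*c^2/8 - 7*c


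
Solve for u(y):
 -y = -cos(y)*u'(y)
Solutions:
 u(y) = C1 + Integral(y/cos(y), y)


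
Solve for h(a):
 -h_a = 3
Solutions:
 h(a) = C1 - 3*a


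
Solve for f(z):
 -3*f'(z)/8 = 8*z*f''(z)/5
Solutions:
 f(z) = C1 + C2*z^(49/64)


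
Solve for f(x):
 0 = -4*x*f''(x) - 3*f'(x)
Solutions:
 f(x) = C1 + C2*x^(1/4)


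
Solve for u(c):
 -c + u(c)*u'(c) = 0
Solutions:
 u(c) = -sqrt(C1 + c^2)
 u(c) = sqrt(C1 + c^2)


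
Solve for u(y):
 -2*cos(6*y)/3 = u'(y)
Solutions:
 u(y) = C1 - sin(6*y)/9


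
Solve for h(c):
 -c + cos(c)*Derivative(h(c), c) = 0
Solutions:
 h(c) = C1 + Integral(c/cos(c), c)


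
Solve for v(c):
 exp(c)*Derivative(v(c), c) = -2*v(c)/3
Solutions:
 v(c) = C1*exp(2*exp(-c)/3)


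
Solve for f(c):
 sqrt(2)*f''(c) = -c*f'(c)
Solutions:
 f(c) = C1 + C2*erf(2^(1/4)*c/2)


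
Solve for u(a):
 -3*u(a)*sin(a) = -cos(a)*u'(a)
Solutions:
 u(a) = C1/cos(a)^3


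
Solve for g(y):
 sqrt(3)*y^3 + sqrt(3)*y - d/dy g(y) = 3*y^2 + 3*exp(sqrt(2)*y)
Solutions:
 g(y) = C1 + sqrt(3)*y^4/4 - y^3 + sqrt(3)*y^2/2 - 3*sqrt(2)*exp(sqrt(2)*y)/2


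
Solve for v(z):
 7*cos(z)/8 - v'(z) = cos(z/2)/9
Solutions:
 v(z) = C1 - 2*sin(z/2)/9 + 7*sin(z)/8


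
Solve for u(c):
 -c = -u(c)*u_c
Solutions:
 u(c) = -sqrt(C1 + c^2)
 u(c) = sqrt(C1 + c^2)


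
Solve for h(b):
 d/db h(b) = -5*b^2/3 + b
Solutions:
 h(b) = C1 - 5*b^3/9 + b^2/2


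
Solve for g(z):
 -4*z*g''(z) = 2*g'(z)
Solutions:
 g(z) = C1 + C2*sqrt(z)


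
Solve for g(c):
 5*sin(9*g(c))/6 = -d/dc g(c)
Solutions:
 g(c) = -acos((-C1 - exp(15*c))/(C1 - exp(15*c)))/9 + 2*pi/9
 g(c) = acos((-C1 - exp(15*c))/(C1 - exp(15*c)))/9


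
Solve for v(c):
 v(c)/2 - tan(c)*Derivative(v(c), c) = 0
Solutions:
 v(c) = C1*sqrt(sin(c))


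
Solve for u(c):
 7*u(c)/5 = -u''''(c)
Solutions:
 u(c) = (C1*sin(sqrt(2)*5^(3/4)*7^(1/4)*c/10) + C2*cos(sqrt(2)*5^(3/4)*7^(1/4)*c/10))*exp(-sqrt(2)*5^(3/4)*7^(1/4)*c/10) + (C3*sin(sqrt(2)*5^(3/4)*7^(1/4)*c/10) + C4*cos(sqrt(2)*5^(3/4)*7^(1/4)*c/10))*exp(sqrt(2)*5^(3/4)*7^(1/4)*c/10)


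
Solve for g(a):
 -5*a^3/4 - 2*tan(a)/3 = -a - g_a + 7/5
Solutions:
 g(a) = C1 + 5*a^4/16 - a^2/2 + 7*a/5 - 2*log(cos(a))/3


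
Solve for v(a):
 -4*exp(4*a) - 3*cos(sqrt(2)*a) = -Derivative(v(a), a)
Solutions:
 v(a) = C1 + exp(4*a) + 3*sqrt(2)*sin(sqrt(2)*a)/2


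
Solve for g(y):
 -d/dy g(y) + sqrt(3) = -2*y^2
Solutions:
 g(y) = C1 + 2*y^3/3 + sqrt(3)*y


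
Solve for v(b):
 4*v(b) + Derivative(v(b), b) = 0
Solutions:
 v(b) = C1*exp(-4*b)


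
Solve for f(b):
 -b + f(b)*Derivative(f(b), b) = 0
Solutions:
 f(b) = -sqrt(C1 + b^2)
 f(b) = sqrt(C1 + b^2)


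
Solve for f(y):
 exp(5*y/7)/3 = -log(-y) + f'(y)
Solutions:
 f(y) = C1 + y*log(-y) - y + 7*exp(5*y/7)/15


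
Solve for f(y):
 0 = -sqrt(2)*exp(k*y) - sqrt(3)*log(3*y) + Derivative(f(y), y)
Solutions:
 f(y) = C1 + sqrt(3)*y*log(y) + sqrt(3)*y*(-1 + log(3)) + Piecewise((sqrt(2)*exp(k*y)/k, Ne(k, 0)), (sqrt(2)*y, True))


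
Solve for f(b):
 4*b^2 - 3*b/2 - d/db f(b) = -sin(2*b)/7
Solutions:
 f(b) = C1 + 4*b^3/3 - 3*b^2/4 - cos(2*b)/14


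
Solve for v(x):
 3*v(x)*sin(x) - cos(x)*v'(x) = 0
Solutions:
 v(x) = C1/cos(x)^3


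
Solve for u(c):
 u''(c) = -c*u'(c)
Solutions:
 u(c) = C1 + C2*erf(sqrt(2)*c/2)


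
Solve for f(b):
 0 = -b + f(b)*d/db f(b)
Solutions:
 f(b) = -sqrt(C1 + b^2)
 f(b) = sqrt(C1 + b^2)


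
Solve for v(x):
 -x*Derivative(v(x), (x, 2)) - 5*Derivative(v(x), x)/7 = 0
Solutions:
 v(x) = C1 + C2*x^(2/7)


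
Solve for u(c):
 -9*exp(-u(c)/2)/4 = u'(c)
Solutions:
 u(c) = 2*log(C1 - 9*c/8)


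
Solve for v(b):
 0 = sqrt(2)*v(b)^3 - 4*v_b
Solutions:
 v(b) = -sqrt(2)*sqrt(-1/(C1 + sqrt(2)*b))
 v(b) = sqrt(2)*sqrt(-1/(C1 + sqrt(2)*b))


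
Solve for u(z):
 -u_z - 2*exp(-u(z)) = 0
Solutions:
 u(z) = log(C1 - 2*z)


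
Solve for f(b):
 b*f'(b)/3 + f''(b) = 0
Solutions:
 f(b) = C1 + C2*erf(sqrt(6)*b/6)


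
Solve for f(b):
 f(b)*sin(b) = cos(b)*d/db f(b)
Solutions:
 f(b) = C1/cos(b)


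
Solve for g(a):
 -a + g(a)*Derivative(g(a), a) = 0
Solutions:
 g(a) = -sqrt(C1 + a^2)
 g(a) = sqrt(C1 + a^2)


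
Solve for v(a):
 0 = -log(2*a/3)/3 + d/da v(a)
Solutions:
 v(a) = C1 + a*log(a)/3 - a*log(3)/3 - a/3 + a*log(2)/3


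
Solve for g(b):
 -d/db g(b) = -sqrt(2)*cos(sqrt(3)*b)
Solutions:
 g(b) = C1 + sqrt(6)*sin(sqrt(3)*b)/3


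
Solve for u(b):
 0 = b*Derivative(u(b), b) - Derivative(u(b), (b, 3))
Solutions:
 u(b) = C1 + Integral(C2*airyai(b) + C3*airybi(b), b)


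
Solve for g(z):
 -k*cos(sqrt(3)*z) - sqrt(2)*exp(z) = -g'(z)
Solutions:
 g(z) = C1 + sqrt(3)*k*sin(sqrt(3)*z)/3 + sqrt(2)*exp(z)


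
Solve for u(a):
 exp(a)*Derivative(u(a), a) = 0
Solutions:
 u(a) = C1


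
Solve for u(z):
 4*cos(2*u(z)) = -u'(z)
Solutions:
 u(z) = -asin((C1 + exp(16*z))/(C1 - exp(16*z)))/2 + pi/2
 u(z) = asin((C1 + exp(16*z))/(C1 - exp(16*z)))/2


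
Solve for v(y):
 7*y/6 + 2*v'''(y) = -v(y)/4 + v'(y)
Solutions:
 v(y) = C1*exp(y/2) + C2*exp(y*(-1 + sqrt(5))/4) + C3*exp(-y*(1 + sqrt(5))/4) - 14*y/3 - 56/3


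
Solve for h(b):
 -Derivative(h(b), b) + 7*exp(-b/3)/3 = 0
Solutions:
 h(b) = C1 - 7*exp(-b/3)


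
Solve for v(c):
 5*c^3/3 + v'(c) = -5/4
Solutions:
 v(c) = C1 - 5*c^4/12 - 5*c/4


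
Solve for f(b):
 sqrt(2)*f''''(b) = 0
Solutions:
 f(b) = C1 + C2*b + C3*b^2 + C4*b^3


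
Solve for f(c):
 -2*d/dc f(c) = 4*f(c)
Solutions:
 f(c) = C1*exp(-2*c)


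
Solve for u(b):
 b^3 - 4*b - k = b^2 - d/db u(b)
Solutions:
 u(b) = C1 - b^4/4 + b^3/3 + 2*b^2 + b*k


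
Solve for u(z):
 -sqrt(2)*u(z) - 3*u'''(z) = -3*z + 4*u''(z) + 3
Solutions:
 u(z) = C1*exp(z*(-16 + 32*2^(1/3)/(128 + 243*sqrt(2) + sqrt(-16384 + (128 + 243*sqrt(2))^2))^(1/3) + 2^(2/3)*(128 + 243*sqrt(2) + sqrt(-16384 + (128 + 243*sqrt(2))^2))^(1/3))/36)*sin(2^(1/3)*sqrt(3)*z*(-2^(1/3)*(128 + 243*sqrt(2) + 27*sqrt(-16384/729 + (128/27 + 9*sqrt(2))^2))^(1/3) + 32/(128 + 243*sqrt(2) + 27*sqrt(-16384/729 + (128/27 + 9*sqrt(2))^2))^(1/3))/36) + C2*exp(z*(-16 + 32*2^(1/3)/(128 + 243*sqrt(2) + sqrt(-16384 + (128 + 243*sqrt(2))^2))^(1/3) + 2^(2/3)*(128 + 243*sqrt(2) + sqrt(-16384 + (128 + 243*sqrt(2))^2))^(1/3))/36)*cos(2^(1/3)*sqrt(3)*z*(-2^(1/3)*(128 + 243*sqrt(2) + 27*sqrt(-16384/729 + (128/27 + 9*sqrt(2))^2))^(1/3) + 32/(128 + 243*sqrt(2) + 27*sqrt(-16384/729 + (128/27 + 9*sqrt(2))^2))^(1/3))/36) + C3*exp(-z*(32*2^(1/3)/(128 + 243*sqrt(2) + sqrt(-16384 + (128 + 243*sqrt(2))^2))^(1/3) + 8 + 2^(2/3)*(128 + 243*sqrt(2) + sqrt(-16384 + (128 + 243*sqrt(2))^2))^(1/3))/18) + 3*sqrt(2)*z/2 - 3*sqrt(2)/2


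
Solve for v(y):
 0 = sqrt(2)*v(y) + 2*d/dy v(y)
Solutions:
 v(y) = C1*exp(-sqrt(2)*y/2)


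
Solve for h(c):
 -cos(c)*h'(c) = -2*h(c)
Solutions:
 h(c) = C1*(sin(c) + 1)/(sin(c) - 1)


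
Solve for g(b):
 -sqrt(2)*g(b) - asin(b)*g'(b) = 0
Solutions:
 g(b) = C1*exp(-sqrt(2)*Integral(1/asin(b), b))


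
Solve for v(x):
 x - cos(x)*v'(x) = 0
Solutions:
 v(x) = C1 + Integral(x/cos(x), x)


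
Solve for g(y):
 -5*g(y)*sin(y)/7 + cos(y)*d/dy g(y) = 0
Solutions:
 g(y) = C1/cos(y)^(5/7)


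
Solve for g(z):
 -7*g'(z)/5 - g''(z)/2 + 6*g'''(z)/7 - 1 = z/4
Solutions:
 g(z) = C1 + C2*exp(7*z*(5 - sqrt(505))/120) + C3*exp(7*z*(5 + sqrt(505))/120) - 5*z^2/56 - 255*z/392


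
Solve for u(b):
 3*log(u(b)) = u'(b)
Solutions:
 li(u(b)) = C1 + 3*b


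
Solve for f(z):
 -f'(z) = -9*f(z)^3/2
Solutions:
 f(z) = -sqrt(-1/(C1 + 9*z))
 f(z) = sqrt(-1/(C1 + 9*z))


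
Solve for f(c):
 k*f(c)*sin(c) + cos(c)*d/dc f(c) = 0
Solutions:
 f(c) = C1*exp(k*log(cos(c)))


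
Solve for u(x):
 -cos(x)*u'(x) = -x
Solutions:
 u(x) = C1 + Integral(x/cos(x), x)


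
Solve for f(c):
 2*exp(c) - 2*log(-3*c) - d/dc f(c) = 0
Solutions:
 f(c) = C1 - 2*c*log(-c) + 2*c*(1 - log(3)) + 2*exp(c)


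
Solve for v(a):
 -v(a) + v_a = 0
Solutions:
 v(a) = C1*exp(a)


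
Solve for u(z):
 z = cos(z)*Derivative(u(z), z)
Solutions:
 u(z) = C1 + Integral(z/cos(z), z)


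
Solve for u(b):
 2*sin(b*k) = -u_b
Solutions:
 u(b) = C1 + 2*cos(b*k)/k


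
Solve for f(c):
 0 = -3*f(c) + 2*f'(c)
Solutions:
 f(c) = C1*exp(3*c/2)


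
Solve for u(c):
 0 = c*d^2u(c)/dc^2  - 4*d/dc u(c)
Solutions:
 u(c) = C1 + C2*c^5


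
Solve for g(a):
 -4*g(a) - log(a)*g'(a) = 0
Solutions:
 g(a) = C1*exp(-4*li(a))


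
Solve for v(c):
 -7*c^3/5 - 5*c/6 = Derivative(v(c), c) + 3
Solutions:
 v(c) = C1 - 7*c^4/20 - 5*c^2/12 - 3*c


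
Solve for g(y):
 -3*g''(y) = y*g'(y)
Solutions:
 g(y) = C1 + C2*erf(sqrt(6)*y/6)


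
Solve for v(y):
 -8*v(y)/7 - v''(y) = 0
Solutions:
 v(y) = C1*sin(2*sqrt(14)*y/7) + C2*cos(2*sqrt(14)*y/7)


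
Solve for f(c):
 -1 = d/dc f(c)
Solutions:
 f(c) = C1 - c


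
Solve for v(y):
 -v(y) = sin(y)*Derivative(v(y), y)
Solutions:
 v(y) = C1*sqrt(cos(y) + 1)/sqrt(cos(y) - 1)


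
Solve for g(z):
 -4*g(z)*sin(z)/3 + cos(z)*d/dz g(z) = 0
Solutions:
 g(z) = C1/cos(z)^(4/3)


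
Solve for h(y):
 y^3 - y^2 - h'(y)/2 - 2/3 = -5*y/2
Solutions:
 h(y) = C1 + y^4/2 - 2*y^3/3 + 5*y^2/2 - 4*y/3


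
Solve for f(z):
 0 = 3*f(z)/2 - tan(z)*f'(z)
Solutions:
 f(z) = C1*sin(z)^(3/2)


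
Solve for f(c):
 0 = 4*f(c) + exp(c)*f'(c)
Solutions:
 f(c) = C1*exp(4*exp(-c))


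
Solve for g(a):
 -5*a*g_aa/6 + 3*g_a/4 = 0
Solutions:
 g(a) = C1 + C2*a^(19/10)


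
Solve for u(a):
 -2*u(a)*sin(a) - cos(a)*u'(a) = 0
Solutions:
 u(a) = C1*cos(a)^2


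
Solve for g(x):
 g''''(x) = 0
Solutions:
 g(x) = C1 + C2*x + C3*x^2 + C4*x^3


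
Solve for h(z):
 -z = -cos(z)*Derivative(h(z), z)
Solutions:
 h(z) = C1 + Integral(z/cos(z), z)


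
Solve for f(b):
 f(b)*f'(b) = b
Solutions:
 f(b) = -sqrt(C1 + b^2)
 f(b) = sqrt(C1 + b^2)


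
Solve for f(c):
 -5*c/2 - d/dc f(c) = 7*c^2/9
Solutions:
 f(c) = C1 - 7*c^3/27 - 5*c^2/4


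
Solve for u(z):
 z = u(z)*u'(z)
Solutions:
 u(z) = -sqrt(C1 + z^2)
 u(z) = sqrt(C1 + z^2)


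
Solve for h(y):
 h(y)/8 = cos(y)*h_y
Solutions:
 h(y) = C1*(sin(y) + 1)^(1/16)/(sin(y) - 1)^(1/16)


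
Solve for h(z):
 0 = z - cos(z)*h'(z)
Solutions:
 h(z) = C1 + Integral(z/cos(z), z)


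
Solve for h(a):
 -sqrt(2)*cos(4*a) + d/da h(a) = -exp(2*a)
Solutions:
 h(a) = C1 - exp(2*a)/2 + sqrt(2)*sin(4*a)/4


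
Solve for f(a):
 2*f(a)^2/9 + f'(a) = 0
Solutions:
 f(a) = 9/(C1 + 2*a)


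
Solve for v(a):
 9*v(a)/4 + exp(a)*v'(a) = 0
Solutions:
 v(a) = C1*exp(9*exp(-a)/4)


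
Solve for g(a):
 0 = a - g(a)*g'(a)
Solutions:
 g(a) = -sqrt(C1 + a^2)
 g(a) = sqrt(C1 + a^2)


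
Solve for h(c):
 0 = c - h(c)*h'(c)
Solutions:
 h(c) = -sqrt(C1 + c^2)
 h(c) = sqrt(C1 + c^2)


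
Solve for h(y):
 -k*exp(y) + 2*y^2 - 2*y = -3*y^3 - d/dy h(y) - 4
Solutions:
 h(y) = C1 + k*exp(y) - 3*y^4/4 - 2*y^3/3 + y^2 - 4*y


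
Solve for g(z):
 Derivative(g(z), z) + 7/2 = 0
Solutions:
 g(z) = C1 - 7*z/2


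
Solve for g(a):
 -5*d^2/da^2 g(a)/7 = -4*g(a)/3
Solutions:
 g(a) = C1*exp(-2*sqrt(105)*a/15) + C2*exp(2*sqrt(105)*a/15)


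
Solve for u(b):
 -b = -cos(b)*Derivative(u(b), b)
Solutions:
 u(b) = C1 + Integral(b/cos(b), b)


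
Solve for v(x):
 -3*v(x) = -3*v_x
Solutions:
 v(x) = C1*exp(x)


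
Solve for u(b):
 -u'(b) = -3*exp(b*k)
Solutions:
 u(b) = C1 + 3*exp(b*k)/k


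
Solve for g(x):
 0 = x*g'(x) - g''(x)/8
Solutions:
 g(x) = C1 + C2*erfi(2*x)


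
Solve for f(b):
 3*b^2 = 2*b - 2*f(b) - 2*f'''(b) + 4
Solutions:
 f(b) = C3*exp(-b) - 3*b^2/2 + b + (C1*sin(sqrt(3)*b/2) + C2*cos(sqrt(3)*b/2))*exp(b/2) + 2


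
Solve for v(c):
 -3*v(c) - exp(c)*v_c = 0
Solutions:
 v(c) = C1*exp(3*exp(-c))


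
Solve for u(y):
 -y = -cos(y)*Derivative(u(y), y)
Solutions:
 u(y) = C1 + Integral(y/cos(y), y)


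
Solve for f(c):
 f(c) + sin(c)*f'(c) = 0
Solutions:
 f(c) = C1*sqrt(cos(c) + 1)/sqrt(cos(c) - 1)


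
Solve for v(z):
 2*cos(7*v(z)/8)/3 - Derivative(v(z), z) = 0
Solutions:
 -2*z/3 - 4*log(sin(7*v(z)/8) - 1)/7 + 4*log(sin(7*v(z)/8) + 1)/7 = C1


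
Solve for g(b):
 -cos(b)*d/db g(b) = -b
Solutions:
 g(b) = C1 + Integral(b/cos(b), b)


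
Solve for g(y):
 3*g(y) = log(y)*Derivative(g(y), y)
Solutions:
 g(y) = C1*exp(3*li(y))


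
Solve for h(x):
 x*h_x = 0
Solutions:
 h(x) = C1


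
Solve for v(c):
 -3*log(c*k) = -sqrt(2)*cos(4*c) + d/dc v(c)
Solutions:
 v(c) = C1 - 3*c*log(c*k) + 3*c + sqrt(2)*sin(4*c)/4


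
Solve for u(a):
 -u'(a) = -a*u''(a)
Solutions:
 u(a) = C1 + C2*a^2


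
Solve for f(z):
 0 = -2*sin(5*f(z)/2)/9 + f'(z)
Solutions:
 -2*z/9 + log(cos(5*f(z)/2) - 1)/5 - log(cos(5*f(z)/2) + 1)/5 = C1


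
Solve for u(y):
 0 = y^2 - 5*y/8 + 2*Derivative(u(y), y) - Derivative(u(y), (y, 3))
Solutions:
 u(y) = C1 + C2*exp(-sqrt(2)*y) + C3*exp(sqrt(2)*y) - y^3/6 + 5*y^2/32 - y/2


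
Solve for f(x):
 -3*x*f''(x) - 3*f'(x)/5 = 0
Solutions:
 f(x) = C1 + C2*x^(4/5)


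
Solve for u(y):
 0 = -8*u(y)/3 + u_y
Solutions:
 u(y) = C1*exp(8*y/3)


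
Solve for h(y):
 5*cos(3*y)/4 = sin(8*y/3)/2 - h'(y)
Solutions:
 h(y) = C1 - 5*sin(3*y)/12 - 3*cos(8*y/3)/16


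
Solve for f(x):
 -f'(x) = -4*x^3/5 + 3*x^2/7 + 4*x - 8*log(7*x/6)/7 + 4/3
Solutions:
 f(x) = C1 + x^4/5 - x^3/7 - 2*x^2 + 8*x*log(x)/7 - 52*x/21 - 8*x*log(6)/7 + 8*x*log(7)/7


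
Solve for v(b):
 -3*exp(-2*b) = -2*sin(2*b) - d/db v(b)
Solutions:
 v(b) = C1 + cos(2*b) - 3*exp(-2*b)/2


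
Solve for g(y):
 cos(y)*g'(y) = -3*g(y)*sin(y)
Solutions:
 g(y) = C1*cos(y)^3


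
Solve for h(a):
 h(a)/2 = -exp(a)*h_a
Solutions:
 h(a) = C1*exp(exp(-a)/2)


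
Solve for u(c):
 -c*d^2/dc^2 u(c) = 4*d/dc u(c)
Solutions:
 u(c) = C1 + C2/c^3


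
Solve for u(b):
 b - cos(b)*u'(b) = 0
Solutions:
 u(b) = C1 + Integral(b/cos(b), b)


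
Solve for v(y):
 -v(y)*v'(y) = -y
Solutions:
 v(y) = -sqrt(C1 + y^2)
 v(y) = sqrt(C1 + y^2)


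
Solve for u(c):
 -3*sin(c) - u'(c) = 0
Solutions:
 u(c) = C1 + 3*cos(c)


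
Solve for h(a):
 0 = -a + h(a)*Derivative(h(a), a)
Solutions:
 h(a) = -sqrt(C1 + a^2)
 h(a) = sqrt(C1 + a^2)


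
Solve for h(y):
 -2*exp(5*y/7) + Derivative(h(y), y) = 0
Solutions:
 h(y) = C1 + 14*exp(5*y/7)/5


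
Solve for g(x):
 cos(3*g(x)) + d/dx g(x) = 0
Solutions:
 g(x) = -asin((C1 + exp(6*x))/(C1 - exp(6*x)))/3 + pi/3
 g(x) = asin((C1 + exp(6*x))/(C1 - exp(6*x)))/3


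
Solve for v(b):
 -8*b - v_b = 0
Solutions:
 v(b) = C1 - 4*b^2


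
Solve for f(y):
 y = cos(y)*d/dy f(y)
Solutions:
 f(y) = C1 + Integral(y/cos(y), y)


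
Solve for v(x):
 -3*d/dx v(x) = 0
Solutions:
 v(x) = C1


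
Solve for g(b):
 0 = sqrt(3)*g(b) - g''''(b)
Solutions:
 g(b) = C1*exp(-3^(1/8)*b) + C2*exp(3^(1/8)*b) + C3*sin(3^(1/8)*b) + C4*cos(3^(1/8)*b)


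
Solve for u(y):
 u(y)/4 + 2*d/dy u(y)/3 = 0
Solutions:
 u(y) = C1*exp(-3*y/8)


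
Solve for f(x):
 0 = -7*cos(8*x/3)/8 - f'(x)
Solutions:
 f(x) = C1 - 21*sin(8*x/3)/64


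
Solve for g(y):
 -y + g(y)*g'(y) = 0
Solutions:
 g(y) = -sqrt(C1 + y^2)
 g(y) = sqrt(C1 + y^2)


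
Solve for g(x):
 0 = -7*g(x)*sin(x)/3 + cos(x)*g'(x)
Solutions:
 g(x) = C1/cos(x)^(7/3)


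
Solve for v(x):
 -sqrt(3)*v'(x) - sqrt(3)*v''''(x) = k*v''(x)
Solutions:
 v(x) = C1 + C2*exp(2^(1/3)*x*(2*sqrt(3)*k/(sqrt(3)*sqrt(4*sqrt(3)*k^3 + 243) + 27)^(1/3) - 2^(1/3)*(sqrt(3)*sqrt(4*sqrt(3)*k^3 + 243) + 27)^(1/3))/6) + C3*exp(2^(1/3)*x*(8*sqrt(3)*k/((-1 + sqrt(3)*I)*(sqrt(3)*sqrt(4*sqrt(3)*k^3 + 243) + 27)^(1/3)) + 2^(1/3)*(sqrt(3)*sqrt(4*sqrt(3)*k^3 + 243) + 27)^(1/3) - 2^(1/3)*sqrt(3)*I*(sqrt(3)*sqrt(4*sqrt(3)*k^3 + 243) + 27)^(1/3))/12) + C4*exp(2^(1/3)*x*(-8*sqrt(3)*k/((1 + sqrt(3)*I)*(sqrt(3)*sqrt(4*sqrt(3)*k^3 + 243) + 27)^(1/3)) + 2^(1/3)*(sqrt(3)*sqrt(4*sqrt(3)*k^3 + 243) + 27)^(1/3) + 2^(1/3)*sqrt(3)*I*(sqrt(3)*sqrt(4*sqrt(3)*k^3 + 243) + 27)^(1/3))/12)


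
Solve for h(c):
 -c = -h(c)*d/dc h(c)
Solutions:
 h(c) = -sqrt(C1 + c^2)
 h(c) = sqrt(C1 + c^2)


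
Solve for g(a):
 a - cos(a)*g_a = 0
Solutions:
 g(a) = C1 + Integral(a/cos(a), a)


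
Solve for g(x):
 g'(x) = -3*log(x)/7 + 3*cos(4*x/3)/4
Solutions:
 g(x) = C1 - 3*x*log(x)/7 + 3*x/7 + 9*sin(4*x/3)/16


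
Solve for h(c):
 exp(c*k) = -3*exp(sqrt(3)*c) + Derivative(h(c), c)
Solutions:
 h(c) = C1 + sqrt(3)*exp(sqrt(3)*c) + exp(c*k)/k


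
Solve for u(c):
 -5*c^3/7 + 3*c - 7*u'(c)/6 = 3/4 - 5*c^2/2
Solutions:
 u(c) = C1 - 15*c^4/98 + 5*c^3/7 + 9*c^2/7 - 9*c/14


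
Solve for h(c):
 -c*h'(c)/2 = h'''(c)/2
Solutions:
 h(c) = C1 + Integral(C2*airyai(-c) + C3*airybi(-c), c)


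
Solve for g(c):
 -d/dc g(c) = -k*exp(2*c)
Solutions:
 g(c) = C1 + k*exp(2*c)/2


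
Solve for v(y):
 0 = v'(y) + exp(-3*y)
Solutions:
 v(y) = C1 + exp(-3*y)/3


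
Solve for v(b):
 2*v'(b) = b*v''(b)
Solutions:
 v(b) = C1 + C2*b^3


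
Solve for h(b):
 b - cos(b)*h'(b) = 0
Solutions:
 h(b) = C1 + Integral(b/cos(b), b)


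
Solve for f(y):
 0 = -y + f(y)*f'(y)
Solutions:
 f(y) = -sqrt(C1 + y^2)
 f(y) = sqrt(C1 + y^2)


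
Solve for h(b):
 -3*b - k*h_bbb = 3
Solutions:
 h(b) = C1 + C2*b + C3*b^2 - b^4/(8*k) - b^3/(2*k)


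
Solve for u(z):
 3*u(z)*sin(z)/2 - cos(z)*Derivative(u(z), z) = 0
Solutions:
 u(z) = C1/cos(z)^(3/2)


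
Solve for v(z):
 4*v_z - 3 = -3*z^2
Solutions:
 v(z) = C1 - z^3/4 + 3*z/4


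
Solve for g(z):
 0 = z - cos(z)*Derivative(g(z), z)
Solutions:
 g(z) = C1 + Integral(z/cos(z), z)


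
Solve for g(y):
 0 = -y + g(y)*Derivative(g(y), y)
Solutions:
 g(y) = -sqrt(C1 + y^2)
 g(y) = sqrt(C1 + y^2)


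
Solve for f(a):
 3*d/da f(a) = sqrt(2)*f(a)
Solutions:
 f(a) = C1*exp(sqrt(2)*a/3)


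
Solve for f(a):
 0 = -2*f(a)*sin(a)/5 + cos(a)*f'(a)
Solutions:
 f(a) = C1/cos(a)^(2/5)


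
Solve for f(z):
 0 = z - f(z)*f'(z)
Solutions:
 f(z) = -sqrt(C1 + z^2)
 f(z) = sqrt(C1 + z^2)


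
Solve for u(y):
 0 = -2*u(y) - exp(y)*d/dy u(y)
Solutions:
 u(y) = C1*exp(2*exp(-y))


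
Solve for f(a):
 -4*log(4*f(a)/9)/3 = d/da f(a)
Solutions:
 3*Integral(1/(log(_y) - 2*log(3) + 2*log(2)), (_y, f(a)))/4 = C1 - a


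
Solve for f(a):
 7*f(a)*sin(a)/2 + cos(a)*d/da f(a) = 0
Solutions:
 f(a) = C1*cos(a)^(7/2)


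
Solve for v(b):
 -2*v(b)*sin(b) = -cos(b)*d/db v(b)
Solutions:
 v(b) = C1/cos(b)^2


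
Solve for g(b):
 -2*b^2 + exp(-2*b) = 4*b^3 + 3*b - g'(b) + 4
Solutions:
 g(b) = C1 + b^4 + 2*b^3/3 + 3*b^2/2 + 4*b + exp(-2*b)/2


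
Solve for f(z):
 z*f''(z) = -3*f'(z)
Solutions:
 f(z) = C1 + C2/z^2


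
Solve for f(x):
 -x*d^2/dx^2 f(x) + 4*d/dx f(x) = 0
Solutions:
 f(x) = C1 + C2*x^5


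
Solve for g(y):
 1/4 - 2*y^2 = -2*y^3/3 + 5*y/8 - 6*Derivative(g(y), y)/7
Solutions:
 g(y) = C1 - 7*y^4/36 + 7*y^3/9 + 35*y^2/96 - 7*y/24


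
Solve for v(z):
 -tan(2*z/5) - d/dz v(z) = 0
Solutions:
 v(z) = C1 + 5*log(cos(2*z/5))/2


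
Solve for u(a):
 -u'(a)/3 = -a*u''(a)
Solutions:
 u(a) = C1 + C2*a^(4/3)


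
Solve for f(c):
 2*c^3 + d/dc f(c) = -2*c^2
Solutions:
 f(c) = C1 - c^4/2 - 2*c^3/3


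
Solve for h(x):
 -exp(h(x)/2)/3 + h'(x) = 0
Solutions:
 h(x) = 2*log(-1/(C1 + x)) + 2*log(6)


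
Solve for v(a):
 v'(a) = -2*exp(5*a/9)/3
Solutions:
 v(a) = C1 - 6*exp(5*a/9)/5


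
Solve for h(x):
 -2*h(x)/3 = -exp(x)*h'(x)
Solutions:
 h(x) = C1*exp(-2*exp(-x)/3)


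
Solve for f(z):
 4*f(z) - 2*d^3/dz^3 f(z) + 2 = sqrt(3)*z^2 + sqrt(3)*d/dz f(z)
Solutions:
 f(z) = C1*exp(z*(-6*(1 + sqrt(sqrt(3)/72 + 1))^(1/3) + sqrt(3)/(1 + sqrt(sqrt(3)/72 + 1))^(1/3))/12)*sin(z*((1 + sqrt(sqrt(3)/72 + 1))^(-1/3) + 2*sqrt(3)*(1 + sqrt(sqrt(3)/72 + 1))^(1/3))/4) + C2*exp(z*(-6*(1 + sqrt(sqrt(3)/72 + 1))^(1/3) + sqrt(3)/(1 + sqrt(sqrt(3)/72 + 1))^(1/3))/12)*cos(z*((1 + sqrt(sqrt(3)/72 + 1))^(-1/3) + 2*sqrt(3)*(1 + sqrt(sqrt(3)/72 + 1))^(1/3))/4) + C3*exp(z*(-sqrt(3)/(6*(1 + sqrt(sqrt(3)/72 + 1))^(1/3)) + (1 + sqrt(sqrt(3)/72 + 1))^(1/3))) + sqrt(3)*z^2/4 + 3*z/8 - 1/2 + 3*sqrt(3)/32


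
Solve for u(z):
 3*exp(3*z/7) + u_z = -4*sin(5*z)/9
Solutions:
 u(z) = C1 - 7*exp(3*z/7) + 4*cos(5*z)/45


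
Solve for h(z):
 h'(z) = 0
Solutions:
 h(z) = C1


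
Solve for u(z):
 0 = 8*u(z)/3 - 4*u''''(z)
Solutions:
 u(z) = C1*exp(-2^(1/4)*3^(3/4)*z/3) + C2*exp(2^(1/4)*3^(3/4)*z/3) + C3*sin(2^(1/4)*3^(3/4)*z/3) + C4*cos(2^(1/4)*3^(3/4)*z/3)


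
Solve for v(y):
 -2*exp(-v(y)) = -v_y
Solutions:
 v(y) = log(C1 + 2*y)


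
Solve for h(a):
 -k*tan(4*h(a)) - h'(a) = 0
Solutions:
 h(a) = -asin(C1*exp(-4*a*k))/4 + pi/4
 h(a) = asin(C1*exp(-4*a*k))/4


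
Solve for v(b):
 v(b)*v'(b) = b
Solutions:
 v(b) = -sqrt(C1 + b^2)
 v(b) = sqrt(C1 + b^2)


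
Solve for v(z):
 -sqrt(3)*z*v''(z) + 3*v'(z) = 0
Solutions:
 v(z) = C1 + C2*z^(1 + sqrt(3))


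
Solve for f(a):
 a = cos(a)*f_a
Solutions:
 f(a) = C1 + Integral(a/cos(a), a)


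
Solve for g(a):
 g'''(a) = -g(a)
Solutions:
 g(a) = C3*exp(-a) + (C1*sin(sqrt(3)*a/2) + C2*cos(sqrt(3)*a/2))*exp(a/2)


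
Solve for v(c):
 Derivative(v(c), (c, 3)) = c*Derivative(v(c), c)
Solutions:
 v(c) = C1 + Integral(C2*airyai(c) + C3*airybi(c), c)


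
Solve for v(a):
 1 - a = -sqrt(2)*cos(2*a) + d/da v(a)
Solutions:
 v(a) = C1 - a^2/2 + a + sqrt(2)*sin(2*a)/2


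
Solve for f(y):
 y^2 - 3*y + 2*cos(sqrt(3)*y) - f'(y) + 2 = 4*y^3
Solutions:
 f(y) = C1 - y^4 + y^3/3 - 3*y^2/2 + 2*y + 2*sqrt(3)*sin(sqrt(3)*y)/3
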